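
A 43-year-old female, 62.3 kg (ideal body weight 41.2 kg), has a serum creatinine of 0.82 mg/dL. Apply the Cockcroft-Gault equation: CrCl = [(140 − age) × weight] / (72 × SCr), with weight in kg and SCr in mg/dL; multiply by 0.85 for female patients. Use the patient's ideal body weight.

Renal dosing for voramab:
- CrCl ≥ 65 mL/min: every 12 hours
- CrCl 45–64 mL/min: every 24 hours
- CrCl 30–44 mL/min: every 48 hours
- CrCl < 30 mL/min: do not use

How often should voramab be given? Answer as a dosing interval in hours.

every 24 hours

CrCl = (140 − 43) × 41.2 / (72 × 0.82) × 0.85 = 3996.4 / 59.04 × 0.85 ≈ 57.5 mL/min
CrCl ≈ 58 mL/min → bracket 45–64 mL/min → every 24 hours.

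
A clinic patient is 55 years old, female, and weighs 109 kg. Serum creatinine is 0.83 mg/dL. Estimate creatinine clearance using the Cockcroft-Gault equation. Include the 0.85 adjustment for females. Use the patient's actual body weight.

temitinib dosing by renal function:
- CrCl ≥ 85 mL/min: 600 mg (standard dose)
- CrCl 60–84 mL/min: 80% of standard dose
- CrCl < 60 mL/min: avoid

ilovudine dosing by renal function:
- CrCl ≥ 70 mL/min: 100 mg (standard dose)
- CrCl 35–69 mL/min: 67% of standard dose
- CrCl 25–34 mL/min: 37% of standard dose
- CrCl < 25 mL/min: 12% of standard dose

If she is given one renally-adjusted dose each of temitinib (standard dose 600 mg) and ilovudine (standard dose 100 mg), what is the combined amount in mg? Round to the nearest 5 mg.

700 mg

CrCl = (140 − 55) × 109 / (72 × 0.83) × 0.85 = 9265.0 / 59.76 × 0.85 ≈ 131.8 mL/min
CrCl ≈ 132 mL/min.
temitinib: ≥ 85 mL/min → 100% of 600 mg = 600 mg.
ilovudine: ≥ 70 mL/min → 100% of 100 mg = 100 mg.
Total = 600 + 100 = 700 mg.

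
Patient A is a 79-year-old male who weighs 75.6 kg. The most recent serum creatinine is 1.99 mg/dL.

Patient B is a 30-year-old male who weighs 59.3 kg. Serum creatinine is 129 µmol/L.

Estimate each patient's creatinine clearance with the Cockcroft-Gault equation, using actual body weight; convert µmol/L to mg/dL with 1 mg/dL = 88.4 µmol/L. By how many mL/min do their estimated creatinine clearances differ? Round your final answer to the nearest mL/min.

Patient A: CrCl = (140 − 79) × 75.6 / (72 × 1.99) = 4611.6 / 143.28 ≈ 32.2 mL/min
Patient B: SCr = 129 / 88.4 = 1.459 mg/dL
Patient B: CrCl = (140 − 30) × 59.3 / (72 × 1.459) = 6523.0 / 105.05 ≈ 62.1 mL/min
|32.2 − 62.1| = 29.9 mL/min

30 mL/min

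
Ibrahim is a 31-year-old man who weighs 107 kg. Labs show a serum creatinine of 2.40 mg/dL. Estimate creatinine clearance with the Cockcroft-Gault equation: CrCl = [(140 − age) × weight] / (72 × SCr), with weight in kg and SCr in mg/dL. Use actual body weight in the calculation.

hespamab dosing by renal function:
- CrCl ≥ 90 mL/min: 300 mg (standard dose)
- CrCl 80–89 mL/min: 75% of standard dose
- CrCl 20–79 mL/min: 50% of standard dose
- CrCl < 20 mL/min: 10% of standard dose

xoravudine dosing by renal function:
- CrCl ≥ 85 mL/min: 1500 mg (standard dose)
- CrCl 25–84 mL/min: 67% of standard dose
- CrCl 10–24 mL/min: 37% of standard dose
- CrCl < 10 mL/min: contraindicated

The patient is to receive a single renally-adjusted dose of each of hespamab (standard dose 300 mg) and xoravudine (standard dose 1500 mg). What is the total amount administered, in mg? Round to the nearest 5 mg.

CrCl = (140 − 31) × 107 / (72 × 2.4) = 11663.0 / 172.80 ≈ 67.5 mL/min
CrCl ≈ 67 mL/min.
hespamab: 20–79 mL/min → 50% of 300 mg = 150 mg.
xoravudine: 25–84 mL/min → 67% of 1500 mg = 1005 mg.
Total = 150 + 1005 = 1155 mg.

1155 mg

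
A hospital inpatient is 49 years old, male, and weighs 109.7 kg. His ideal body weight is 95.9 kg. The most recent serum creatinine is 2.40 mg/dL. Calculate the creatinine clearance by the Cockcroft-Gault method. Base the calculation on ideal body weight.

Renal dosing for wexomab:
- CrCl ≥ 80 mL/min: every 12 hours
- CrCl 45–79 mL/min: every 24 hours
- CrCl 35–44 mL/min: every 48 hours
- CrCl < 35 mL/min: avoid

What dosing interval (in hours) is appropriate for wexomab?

CrCl = (140 − 49) × 95.9 / (72 × 2.4) = 8726.9 / 172.80 ≈ 50.5 mL/min
CrCl ≈ 51 mL/min → bracket 45–79 mL/min → every 24 hours.

every 24 hours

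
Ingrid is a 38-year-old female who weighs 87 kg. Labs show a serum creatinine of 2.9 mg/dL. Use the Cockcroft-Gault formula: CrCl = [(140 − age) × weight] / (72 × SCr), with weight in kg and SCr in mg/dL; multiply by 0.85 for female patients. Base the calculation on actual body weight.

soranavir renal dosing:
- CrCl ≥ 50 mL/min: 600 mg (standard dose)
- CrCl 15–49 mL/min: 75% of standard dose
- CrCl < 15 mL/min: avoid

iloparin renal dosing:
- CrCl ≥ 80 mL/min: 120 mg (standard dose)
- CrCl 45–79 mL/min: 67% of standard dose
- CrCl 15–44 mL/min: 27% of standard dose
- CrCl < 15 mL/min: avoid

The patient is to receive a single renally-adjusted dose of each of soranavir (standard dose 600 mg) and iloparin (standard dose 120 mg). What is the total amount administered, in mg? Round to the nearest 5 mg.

CrCl = (140 − 38) × 87 / (72 × 2.9) × 0.85 = 8874.0 / 208.80 × 0.85 ≈ 36.1 mL/min
CrCl ≈ 36 mL/min.
soranavir: 15–49 mL/min → 75% of 600 mg = 450 mg.
iloparin: 15–44 mL/min → 27% of 120 mg = 32.4 mg.
Total = 450 + 32.4 = 482.4 mg.

480 mg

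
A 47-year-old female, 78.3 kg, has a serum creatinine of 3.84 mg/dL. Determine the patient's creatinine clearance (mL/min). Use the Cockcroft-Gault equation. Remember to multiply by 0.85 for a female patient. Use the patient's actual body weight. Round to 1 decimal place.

CrCl = (140 − 47) × 78.3 / (72 × 3.84) × 0.85 = 7281.9 / 276.48 × 0.85 ≈ 22.4 mL/min

22.4 mL/min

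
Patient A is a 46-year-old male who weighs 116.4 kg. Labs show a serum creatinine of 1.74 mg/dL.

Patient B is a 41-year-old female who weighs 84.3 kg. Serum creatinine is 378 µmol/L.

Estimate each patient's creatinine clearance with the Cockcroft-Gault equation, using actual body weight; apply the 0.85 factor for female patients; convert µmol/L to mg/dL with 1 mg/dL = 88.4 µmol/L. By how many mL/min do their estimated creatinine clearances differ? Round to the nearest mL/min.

64 mL/min

Patient A: CrCl = (140 − 46) × 116.4 / (72 × 1.74) = 10941.6 / 125.28 ≈ 87.3 mL/min
Patient B: SCr = 378 / 88.4 = 4.276 mg/dL
Patient B: CrCl = (140 − 41) × 84.3 / (72 × 4.276) × 0.85 = 8345.7 / 307.87 × 0.85 ≈ 23.0 mL/min
|87.3 − 23.0| = 64.3 mL/min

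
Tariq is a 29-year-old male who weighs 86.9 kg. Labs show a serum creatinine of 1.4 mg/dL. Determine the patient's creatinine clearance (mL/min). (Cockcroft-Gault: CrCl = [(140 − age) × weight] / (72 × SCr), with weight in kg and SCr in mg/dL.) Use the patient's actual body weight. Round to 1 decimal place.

95.7 mL/min

CrCl = (140 − 29) × 86.9 / (72 × 1.4) = 9645.9 / 100.80 ≈ 95.7 mL/min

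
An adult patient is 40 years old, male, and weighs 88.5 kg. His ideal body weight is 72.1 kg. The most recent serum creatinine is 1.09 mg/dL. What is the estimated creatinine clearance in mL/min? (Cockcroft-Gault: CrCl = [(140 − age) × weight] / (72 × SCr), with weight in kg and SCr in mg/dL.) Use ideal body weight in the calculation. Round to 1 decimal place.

CrCl = (140 − 40) × 72.1 / (72 × 1.09) = 7210.0 / 78.48 ≈ 91.9 mL/min

91.9 mL/min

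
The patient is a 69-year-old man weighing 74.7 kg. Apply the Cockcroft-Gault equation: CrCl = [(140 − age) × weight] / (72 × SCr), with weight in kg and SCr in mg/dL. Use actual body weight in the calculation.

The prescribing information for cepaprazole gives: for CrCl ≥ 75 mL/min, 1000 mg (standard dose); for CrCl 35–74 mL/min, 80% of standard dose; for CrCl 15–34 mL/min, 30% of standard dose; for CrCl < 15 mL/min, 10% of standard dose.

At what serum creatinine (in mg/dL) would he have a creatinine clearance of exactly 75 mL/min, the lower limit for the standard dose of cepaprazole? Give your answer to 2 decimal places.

0.98 mg/dL

Standard dose requires CrCl ≥ 75 mL/min.
Set (140 − 69) × 74.7 / (72 × SCr) = 75
SCr = (140 − 69) × 74.7 / (72 × 75) = 0.982 mg/dL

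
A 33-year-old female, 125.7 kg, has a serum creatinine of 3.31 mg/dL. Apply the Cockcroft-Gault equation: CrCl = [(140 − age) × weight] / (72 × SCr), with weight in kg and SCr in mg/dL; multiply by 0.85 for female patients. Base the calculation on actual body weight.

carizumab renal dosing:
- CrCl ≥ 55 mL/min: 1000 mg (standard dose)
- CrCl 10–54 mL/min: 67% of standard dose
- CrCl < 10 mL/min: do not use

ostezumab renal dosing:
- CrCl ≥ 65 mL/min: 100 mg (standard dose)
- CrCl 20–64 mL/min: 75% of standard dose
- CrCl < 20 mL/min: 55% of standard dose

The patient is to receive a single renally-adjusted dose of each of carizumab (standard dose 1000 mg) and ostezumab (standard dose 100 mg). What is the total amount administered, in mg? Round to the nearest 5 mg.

CrCl = (140 − 33) × 125.7 / (72 × 3.31) × 0.85 = 13449.9 / 238.32 × 0.85 ≈ 48.0 mL/min
CrCl ≈ 48 mL/min.
carizumab: 10–54 mL/min → 67% of 1000 mg = 670 mg.
ostezumab: 20–64 mL/min → 75% of 100 mg = 75 mg.
Total = 670 + 75 = 745 mg.

745 mg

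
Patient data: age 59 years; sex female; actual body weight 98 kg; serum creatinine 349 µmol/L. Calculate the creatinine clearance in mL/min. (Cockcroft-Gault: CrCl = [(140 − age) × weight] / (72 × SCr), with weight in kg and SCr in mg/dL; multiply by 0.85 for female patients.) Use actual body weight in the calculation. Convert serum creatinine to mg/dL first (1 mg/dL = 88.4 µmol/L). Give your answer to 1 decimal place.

SCr = 349 / 88.4 = 3.948 mg/dL
CrCl = (140 − 59) × 98 / (72 × 3.948) × 0.85 = 7938.0 / 284.26 × 0.85 ≈ 23.7 mL/min

23.7 mL/min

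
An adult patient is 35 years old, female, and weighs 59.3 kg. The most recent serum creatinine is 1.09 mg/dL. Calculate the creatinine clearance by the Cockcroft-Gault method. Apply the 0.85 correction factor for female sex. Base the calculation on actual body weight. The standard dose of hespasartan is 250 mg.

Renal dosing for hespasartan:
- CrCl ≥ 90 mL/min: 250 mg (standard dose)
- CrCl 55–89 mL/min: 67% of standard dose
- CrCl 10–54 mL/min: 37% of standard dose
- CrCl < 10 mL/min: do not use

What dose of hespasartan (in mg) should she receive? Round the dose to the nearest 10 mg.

170 mg

CrCl = (140 − 35) × 59.3 / (72 × 1.09) × 0.85 = 6226.5 / 78.48 × 0.85 ≈ 67.4 mL/min
CrCl ≈ 67 mL/min → bracket 55–89 mL/min.
67% of 250 mg = 167.5 mg → 170 mg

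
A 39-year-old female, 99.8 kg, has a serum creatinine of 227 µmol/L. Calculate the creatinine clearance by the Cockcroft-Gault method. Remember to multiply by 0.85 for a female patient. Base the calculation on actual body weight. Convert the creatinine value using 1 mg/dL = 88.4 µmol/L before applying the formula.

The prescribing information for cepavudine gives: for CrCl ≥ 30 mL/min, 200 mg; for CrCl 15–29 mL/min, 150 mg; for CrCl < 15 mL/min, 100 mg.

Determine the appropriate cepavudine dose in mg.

SCr = 227 / 88.4 = 2.568 mg/dL
CrCl = (140 − 39) × 99.8 / (72 × 2.568) × 0.85 = 10079.8 / 184.90 × 0.85 ≈ 46.3 mL/min
CrCl ≈ 46 mL/min → bracket ≥ 30 mL/min.
Dose for this bracket: 200 mg.

200 mg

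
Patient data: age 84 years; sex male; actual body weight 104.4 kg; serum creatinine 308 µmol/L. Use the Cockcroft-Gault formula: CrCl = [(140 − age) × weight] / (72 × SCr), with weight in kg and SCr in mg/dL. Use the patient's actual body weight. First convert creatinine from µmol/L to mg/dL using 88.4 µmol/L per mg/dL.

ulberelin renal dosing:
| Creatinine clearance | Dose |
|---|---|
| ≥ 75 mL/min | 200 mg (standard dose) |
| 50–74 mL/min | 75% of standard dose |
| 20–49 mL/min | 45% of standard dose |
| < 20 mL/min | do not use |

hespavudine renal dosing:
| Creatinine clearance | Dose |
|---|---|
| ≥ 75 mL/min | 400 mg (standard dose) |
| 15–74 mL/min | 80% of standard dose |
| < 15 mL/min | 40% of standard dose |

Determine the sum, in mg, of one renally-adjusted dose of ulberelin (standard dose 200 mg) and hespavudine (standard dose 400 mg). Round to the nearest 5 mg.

410 mg

SCr = 308 / 88.4 = 3.484 mg/dL
CrCl = (140 − 84) × 104.4 / (72 × 3.484) = 5846.4 / 250.85 ≈ 23.3 mL/min
CrCl ≈ 23 mL/min.
ulberelin: 20–49 mL/min → 45% of 200 mg = 90 mg.
hespavudine: 15–74 mL/min → 80% of 400 mg = 320 mg.
Total = 90 + 320 = 410 mg.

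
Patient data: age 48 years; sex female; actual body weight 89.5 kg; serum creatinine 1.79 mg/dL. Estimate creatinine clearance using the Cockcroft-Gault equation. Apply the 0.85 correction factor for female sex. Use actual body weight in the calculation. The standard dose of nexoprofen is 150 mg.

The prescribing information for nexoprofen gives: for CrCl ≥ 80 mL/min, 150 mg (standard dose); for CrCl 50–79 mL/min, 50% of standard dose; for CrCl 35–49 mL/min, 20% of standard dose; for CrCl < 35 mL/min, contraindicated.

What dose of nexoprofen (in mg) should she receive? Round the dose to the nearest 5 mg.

CrCl = (140 − 48) × 89.5 / (72 × 1.79) × 0.85 = 8234.0 / 128.88 × 0.85 ≈ 54.3 mL/min
CrCl ≈ 54 mL/min → bracket 50–79 mL/min.
50% of 150 mg = 75 mg

75 mg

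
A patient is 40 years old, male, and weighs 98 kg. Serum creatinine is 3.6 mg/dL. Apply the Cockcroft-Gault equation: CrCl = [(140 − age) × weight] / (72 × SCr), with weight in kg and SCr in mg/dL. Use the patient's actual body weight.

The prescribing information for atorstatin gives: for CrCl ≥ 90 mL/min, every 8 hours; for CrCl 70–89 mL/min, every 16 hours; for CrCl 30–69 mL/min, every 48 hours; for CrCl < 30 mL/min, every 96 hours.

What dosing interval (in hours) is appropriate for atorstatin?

CrCl = (140 − 40) × 98 / (72 × 3.6) = 9800.0 / 259.20 ≈ 37.8 mL/min
CrCl ≈ 38 mL/min → bracket 30–69 mL/min → every 48 hours.

every 48 hours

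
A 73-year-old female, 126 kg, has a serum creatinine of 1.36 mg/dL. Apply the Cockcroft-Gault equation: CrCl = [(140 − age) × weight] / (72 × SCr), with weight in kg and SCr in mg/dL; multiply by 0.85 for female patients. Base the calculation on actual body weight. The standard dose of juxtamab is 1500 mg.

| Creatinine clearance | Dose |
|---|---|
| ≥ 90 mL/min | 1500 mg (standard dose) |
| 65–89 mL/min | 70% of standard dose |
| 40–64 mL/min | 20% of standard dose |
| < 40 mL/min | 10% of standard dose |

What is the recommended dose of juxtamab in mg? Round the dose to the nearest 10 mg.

1050 mg

CrCl = (140 − 73) × 126 / (72 × 1.36) × 0.85 = 8442.0 / 97.92 × 0.85 ≈ 73.3 mL/min
CrCl ≈ 73 mL/min → bracket 65–89 mL/min.
70% of 1500 mg = 1050 mg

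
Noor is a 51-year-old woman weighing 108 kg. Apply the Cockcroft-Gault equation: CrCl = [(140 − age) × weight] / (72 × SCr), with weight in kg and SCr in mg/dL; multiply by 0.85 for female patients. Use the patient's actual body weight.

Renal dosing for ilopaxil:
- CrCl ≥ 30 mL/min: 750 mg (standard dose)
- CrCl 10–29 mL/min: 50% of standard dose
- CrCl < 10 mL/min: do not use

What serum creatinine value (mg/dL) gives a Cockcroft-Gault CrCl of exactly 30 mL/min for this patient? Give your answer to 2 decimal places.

Standard dose requires CrCl ≥ 30 mL/min.
Set (140 − 51) × 108 × 0.85 / (72 × SCr) = 30
SCr = (140 − 51) × 108 × 0.85 / (72 × 30) = 3.782 mg/dL

3.78 mg/dL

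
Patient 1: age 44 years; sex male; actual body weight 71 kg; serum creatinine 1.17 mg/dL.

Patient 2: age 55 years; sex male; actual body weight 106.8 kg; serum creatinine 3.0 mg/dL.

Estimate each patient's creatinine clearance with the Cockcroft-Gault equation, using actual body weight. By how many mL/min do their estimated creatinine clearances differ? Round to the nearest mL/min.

Patient 1: CrCl = (140 − 44) × 71 / (72 × 1.17) = 6816.0 / 84.24 ≈ 80.9 mL/min
Patient 2: CrCl = (140 − 55) × 106.8 / (72 × 3) = 9078.0 / 216.00 ≈ 42.0 mL/min
|80.9 − 42.0| = 38.9 mL/min

39 mL/min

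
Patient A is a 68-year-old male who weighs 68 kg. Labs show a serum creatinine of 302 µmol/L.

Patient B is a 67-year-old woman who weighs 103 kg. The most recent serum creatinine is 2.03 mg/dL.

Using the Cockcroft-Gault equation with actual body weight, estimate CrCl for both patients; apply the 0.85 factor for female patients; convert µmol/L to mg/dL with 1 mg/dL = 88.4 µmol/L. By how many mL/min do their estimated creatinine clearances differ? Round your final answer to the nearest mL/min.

Patient A: SCr = 302 / 88.4 = 3.416 mg/dL
Patient A: CrCl = (140 − 68) × 68 / (72 × 3.416) = 4896.0 / 245.95 ≈ 19.9 mL/min
Patient B: CrCl = (140 − 67) × 103 / (72 × 2.03) × 0.85 = 7519.0 / 146.16 × 0.85 ≈ 43.7 mL/min
|19.9 − 43.7| = 23.8 mL/min

24 mL/min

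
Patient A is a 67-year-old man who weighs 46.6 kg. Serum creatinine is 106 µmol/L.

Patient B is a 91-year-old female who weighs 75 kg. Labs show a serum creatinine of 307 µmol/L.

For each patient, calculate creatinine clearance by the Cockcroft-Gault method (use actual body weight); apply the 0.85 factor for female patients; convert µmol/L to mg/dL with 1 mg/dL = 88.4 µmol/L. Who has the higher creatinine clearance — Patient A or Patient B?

Patient A: SCr = 106 / 88.4 = 1.199 mg/dL
Patient A: CrCl = (140 − 67) × 46.6 / (72 × 1.199) = 3401.8 / 86.33 ≈ 39.4 mL/min
Patient B: SCr = 307 / 88.4 = 3.473 mg/dL
Patient B: CrCl = (140 − 91) × 75 / (72 × 3.473) × 0.85 = 3675.0 / 250.06 × 0.85 ≈ 12.5 mL/min
39.4 vs 12.5 mL/min → Patient A is higher.

Patient A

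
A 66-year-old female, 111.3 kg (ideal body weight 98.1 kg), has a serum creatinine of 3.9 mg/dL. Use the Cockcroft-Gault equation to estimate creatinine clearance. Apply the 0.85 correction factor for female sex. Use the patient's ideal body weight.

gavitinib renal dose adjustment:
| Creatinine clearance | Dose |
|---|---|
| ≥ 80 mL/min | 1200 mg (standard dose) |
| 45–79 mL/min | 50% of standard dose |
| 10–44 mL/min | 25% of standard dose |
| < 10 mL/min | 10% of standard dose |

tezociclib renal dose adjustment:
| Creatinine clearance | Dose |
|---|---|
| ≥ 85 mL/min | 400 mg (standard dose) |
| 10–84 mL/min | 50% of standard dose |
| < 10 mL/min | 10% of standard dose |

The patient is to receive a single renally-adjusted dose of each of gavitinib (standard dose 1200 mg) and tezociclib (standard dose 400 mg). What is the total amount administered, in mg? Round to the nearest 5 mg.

500 mg

CrCl = (140 − 66) × 98.1 / (72 × 3.9) × 0.85 = 7259.4 / 280.80 × 0.85 ≈ 22.0 mL/min
CrCl ≈ 22 mL/min.
gavitinib: 10–44 mL/min → 25% of 1200 mg = 300 mg.
tezociclib: 10–84 mL/min → 50% of 400 mg = 200 mg.
Total = 300 + 200 = 500 mg.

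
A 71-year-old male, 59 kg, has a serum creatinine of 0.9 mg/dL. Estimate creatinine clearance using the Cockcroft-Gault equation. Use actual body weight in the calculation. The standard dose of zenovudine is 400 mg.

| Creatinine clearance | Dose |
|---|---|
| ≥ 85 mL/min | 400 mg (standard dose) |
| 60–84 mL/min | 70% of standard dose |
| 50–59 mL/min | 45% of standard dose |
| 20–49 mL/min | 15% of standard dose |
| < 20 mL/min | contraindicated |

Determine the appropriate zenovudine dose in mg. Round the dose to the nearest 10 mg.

280 mg

CrCl = (140 − 71) × 59 / (72 × 0.9) = 4071.0 / 64.80 ≈ 62.8 mL/min
CrCl ≈ 63 mL/min → bracket 60–84 mL/min.
70% of 400 mg = 280 mg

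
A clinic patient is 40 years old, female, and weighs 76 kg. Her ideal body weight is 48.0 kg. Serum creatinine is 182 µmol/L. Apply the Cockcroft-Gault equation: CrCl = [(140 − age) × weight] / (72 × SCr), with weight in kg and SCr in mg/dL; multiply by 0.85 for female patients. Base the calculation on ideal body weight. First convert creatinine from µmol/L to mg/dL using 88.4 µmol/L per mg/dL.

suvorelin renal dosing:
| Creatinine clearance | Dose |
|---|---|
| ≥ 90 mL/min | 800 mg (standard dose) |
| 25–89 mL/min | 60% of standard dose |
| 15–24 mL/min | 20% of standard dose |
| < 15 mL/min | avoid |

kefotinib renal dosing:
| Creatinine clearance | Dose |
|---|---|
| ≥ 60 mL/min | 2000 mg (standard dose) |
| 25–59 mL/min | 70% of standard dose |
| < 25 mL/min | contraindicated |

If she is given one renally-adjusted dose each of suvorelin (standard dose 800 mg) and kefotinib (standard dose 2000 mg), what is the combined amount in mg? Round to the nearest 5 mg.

SCr = 182 / 88.4 = 2.059 mg/dL
CrCl = (140 − 40) × 48 / (72 × 2.059) × 0.85 = 4800.0 / 148.25 × 0.85 ≈ 27.5 mL/min
CrCl ≈ 28 mL/min.
suvorelin: 25–89 mL/min → 60% of 800 mg = 480 mg.
kefotinib: 25–59 mL/min → 70% of 2000 mg = 1400 mg.
Total = 480 + 1400 = 1880 mg.

1880 mg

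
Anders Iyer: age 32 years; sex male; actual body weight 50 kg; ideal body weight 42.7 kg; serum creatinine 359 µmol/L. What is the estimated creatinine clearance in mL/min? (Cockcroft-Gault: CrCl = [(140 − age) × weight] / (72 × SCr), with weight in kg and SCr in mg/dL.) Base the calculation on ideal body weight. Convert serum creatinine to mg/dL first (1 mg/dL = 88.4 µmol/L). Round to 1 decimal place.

15.8 mL/min

SCr = 359 / 88.4 = 4.061 mg/dL
CrCl = (140 − 32) × 42.7 / (72 × 4.061) = 4611.6 / 292.39 ≈ 15.8 mL/min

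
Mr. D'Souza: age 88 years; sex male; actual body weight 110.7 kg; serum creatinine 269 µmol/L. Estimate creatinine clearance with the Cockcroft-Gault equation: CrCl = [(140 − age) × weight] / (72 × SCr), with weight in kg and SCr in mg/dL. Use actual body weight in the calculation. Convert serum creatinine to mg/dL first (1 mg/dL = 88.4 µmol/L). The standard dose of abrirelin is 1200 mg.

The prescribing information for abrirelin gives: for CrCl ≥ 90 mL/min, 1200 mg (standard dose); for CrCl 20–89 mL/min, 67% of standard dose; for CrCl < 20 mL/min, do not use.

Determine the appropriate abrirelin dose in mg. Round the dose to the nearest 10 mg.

800 mg

SCr = 269 / 88.4 = 3.043 mg/dL
CrCl = (140 − 88) × 110.7 / (72 × 3.043) = 5756.4 / 219.10 ≈ 26.3 mL/min
CrCl ≈ 26 mL/min → bracket 20–89 mL/min.
67% of 1200 mg = 804 mg → 800 mg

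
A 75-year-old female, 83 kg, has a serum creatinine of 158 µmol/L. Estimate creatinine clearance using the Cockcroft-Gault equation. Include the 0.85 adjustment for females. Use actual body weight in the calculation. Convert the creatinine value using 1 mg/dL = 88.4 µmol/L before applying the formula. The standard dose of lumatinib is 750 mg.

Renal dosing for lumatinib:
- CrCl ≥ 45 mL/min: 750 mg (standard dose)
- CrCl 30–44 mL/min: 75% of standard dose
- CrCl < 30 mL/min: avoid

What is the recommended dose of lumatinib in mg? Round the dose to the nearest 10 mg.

560 mg

SCr = 158 / 88.4 = 1.787 mg/dL
CrCl = (140 − 75) × 83 / (72 × 1.787) × 0.85 = 5395.0 / 128.66 × 0.85 ≈ 35.6 mL/min
CrCl ≈ 36 mL/min → bracket 30–44 mL/min.
75% of 750 mg = 562.5 mg → 560 mg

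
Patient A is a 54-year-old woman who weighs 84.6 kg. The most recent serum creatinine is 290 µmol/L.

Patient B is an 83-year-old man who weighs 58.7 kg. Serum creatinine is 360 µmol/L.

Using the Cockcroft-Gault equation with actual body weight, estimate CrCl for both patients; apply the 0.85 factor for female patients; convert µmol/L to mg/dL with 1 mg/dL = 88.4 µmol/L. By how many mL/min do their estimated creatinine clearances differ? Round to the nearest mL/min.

15 mL/min

Patient A: SCr = 290 / 88.4 = 3.281 mg/dL
Patient A: CrCl = (140 − 54) × 84.6 / (72 × 3.281) × 0.85 = 7275.6 / 236.23 × 0.85 ≈ 26.2 mL/min
Patient B: SCr = 360 / 88.4 = 4.072 mg/dL
Patient B: CrCl = (140 − 83) × 58.7 / (72 × 4.072) = 3345.9 / 293.18 ≈ 11.4 mL/min
|26.2 − 11.4| = 14.8 mL/min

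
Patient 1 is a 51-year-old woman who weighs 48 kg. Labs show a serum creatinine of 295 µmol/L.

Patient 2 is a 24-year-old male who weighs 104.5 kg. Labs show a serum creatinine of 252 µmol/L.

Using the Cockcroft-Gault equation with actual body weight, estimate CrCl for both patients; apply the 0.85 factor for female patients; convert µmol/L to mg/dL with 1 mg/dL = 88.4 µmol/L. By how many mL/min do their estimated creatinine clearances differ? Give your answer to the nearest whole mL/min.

Patient 1: SCr = 295 / 88.4 = 3.337 mg/dL
Patient 1: CrCl = (140 − 51) × 48 / (72 × 3.337) × 0.85 = 4272.0 / 240.26 × 0.85 ≈ 15.1 mL/min
Patient 2: SCr = 252 / 88.4 = 2.851 mg/dL
Patient 2: CrCl = (140 − 24) × 104.5 / (72 × 2.851) = 12122.0 / 205.27 ≈ 59.1 mL/min
|15.1 − 59.1| = 44.0 mL/min

44 mL/min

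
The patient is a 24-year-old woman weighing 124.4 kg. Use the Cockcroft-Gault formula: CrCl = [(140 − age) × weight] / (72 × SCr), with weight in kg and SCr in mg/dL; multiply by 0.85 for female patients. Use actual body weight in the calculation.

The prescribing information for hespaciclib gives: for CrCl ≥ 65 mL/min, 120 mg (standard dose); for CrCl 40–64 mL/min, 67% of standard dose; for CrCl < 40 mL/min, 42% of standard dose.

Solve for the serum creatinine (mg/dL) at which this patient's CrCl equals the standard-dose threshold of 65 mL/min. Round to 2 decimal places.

Standard dose requires CrCl ≥ 65 mL/min.
Set (140 − 24) × 124.4 × 0.85 / (72 × SCr) = 65
SCr = (140 − 24) × 124.4 × 0.85 / (72 × 65) = 2.621 mg/dL

2.62 mg/dL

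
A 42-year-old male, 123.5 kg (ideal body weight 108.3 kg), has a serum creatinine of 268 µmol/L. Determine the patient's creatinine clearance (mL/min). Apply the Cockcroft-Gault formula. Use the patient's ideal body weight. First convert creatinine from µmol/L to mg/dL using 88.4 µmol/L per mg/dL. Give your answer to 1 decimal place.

48.6 mL/min

SCr = 268 / 88.4 = 3.032 mg/dL
CrCl = (140 − 42) × 108.3 / (72 × 3.032) = 10613.4 / 218.30 ≈ 48.6 mL/min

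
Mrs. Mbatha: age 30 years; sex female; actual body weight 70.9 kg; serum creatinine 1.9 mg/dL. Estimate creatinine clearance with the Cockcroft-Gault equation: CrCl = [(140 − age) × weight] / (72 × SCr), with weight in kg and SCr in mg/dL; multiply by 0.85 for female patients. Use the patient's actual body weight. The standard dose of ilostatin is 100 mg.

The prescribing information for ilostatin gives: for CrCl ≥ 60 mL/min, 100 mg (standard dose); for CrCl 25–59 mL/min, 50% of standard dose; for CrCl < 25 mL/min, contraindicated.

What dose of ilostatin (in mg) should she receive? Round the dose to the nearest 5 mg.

CrCl = (140 − 30) × 70.9 / (72 × 1.9) × 0.85 = 7799.0 / 136.80 × 0.85 ≈ 48.5 mL/min
CrCl ≈ 48 mL/min → bracket 25–59 mL/min.
50% of 100 mg = 50 mg

50 mg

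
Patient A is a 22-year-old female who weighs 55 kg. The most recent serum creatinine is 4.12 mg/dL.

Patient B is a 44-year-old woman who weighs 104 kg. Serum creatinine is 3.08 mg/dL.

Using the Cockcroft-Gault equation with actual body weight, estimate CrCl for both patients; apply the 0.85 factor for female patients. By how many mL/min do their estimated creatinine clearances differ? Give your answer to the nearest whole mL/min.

20 mL/min

Patient A: CrCl = (140 − 22) × 55 / (72 × 4.12) × 0.85 = 6490.0 / 296.64 × 0.85 ≈ 18.6 mL/min
Patient B: CrCl = (140 − 44) × 104 / (72 × 3.08) × 0.85 = 9984.0 / 221.76 × 0.85 ≈ 38.3 mL/min
|18.6 − 38.3| = 19.7 mL/min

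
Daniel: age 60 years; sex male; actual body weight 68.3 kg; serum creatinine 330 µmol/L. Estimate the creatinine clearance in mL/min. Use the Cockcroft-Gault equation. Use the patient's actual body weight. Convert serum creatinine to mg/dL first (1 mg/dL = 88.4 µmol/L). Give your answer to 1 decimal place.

20.3 mL/min

SCr = 330 / 88.4 = 3.733 mg/dL
CrCl = (140 − 60) × 68.3 / (72 × 3.733) = 5464.0 / 268.78 ≈ 20.3 mL/min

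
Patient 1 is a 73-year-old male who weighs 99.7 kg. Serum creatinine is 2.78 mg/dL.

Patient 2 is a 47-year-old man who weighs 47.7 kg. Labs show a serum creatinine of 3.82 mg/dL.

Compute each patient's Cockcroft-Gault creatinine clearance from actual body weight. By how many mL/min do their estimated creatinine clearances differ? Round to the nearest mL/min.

17 mL/min

Patient 1: CrCl = (140 − 73) × 99.7 / (72 × 2.78) = 6679.9 / 200.16 ≈ 33.4 mL/min
Patient 2: CrCl = (140 − 47) × 47.7 / (72 × 3.82) = 4436.1 / 275.04 ≈ 16.1 mL/min
|33.4 − 16.1| = 17.3 mL/min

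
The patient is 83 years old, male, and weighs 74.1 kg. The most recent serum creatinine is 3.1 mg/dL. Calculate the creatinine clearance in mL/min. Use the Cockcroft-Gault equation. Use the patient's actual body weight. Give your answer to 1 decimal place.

18.9 mL/min

CrCl = (140 − 83) × 74.1 / (72 × 3.1) = 4223.7 / 223.20 ≈ 18.9 mL/min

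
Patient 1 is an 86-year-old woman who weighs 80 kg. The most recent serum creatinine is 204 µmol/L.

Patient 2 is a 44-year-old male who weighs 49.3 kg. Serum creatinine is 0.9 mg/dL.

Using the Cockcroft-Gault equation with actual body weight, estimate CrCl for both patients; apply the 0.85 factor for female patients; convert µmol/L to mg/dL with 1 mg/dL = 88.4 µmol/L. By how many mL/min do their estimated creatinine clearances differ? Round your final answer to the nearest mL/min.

Patient 1: SCr = 204 / 88.4 = 2.308 mg/dL
Patient 1: CrCl = (140 − 86) × 80 / (72 × 2.308) × 0.85 = 4320.0 / 166.18 × 0.85 ≈ 22.1 mL/min
Patient 2: CrCl = (140 − 44) × 49.3 / (72 × 0.9) = 4732.8 / 64.80 ≈ 73.0 mL/min
|22.1 − 73.0| = 50.9 mL/min

51 mL/min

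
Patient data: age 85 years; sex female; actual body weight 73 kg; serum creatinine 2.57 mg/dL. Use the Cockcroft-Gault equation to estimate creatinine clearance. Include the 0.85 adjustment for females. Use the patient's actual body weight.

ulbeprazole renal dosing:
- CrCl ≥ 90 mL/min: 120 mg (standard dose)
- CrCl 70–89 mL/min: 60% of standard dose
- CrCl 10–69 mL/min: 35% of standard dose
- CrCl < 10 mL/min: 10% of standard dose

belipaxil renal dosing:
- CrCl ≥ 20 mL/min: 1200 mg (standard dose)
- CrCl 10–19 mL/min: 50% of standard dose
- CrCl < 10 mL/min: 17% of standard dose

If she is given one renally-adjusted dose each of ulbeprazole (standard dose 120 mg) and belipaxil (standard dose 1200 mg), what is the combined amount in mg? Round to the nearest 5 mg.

640 mg

CrCl = (140 − 85) × 73 / (72 × 2.57) × 0.85 = 4015.0 / 185.04 × 0.85 ≈ 18.4 mL/min
CrCl ≈ 18 mL/min.
ulbeprazole: 10–69 mL/min → 35% of 120 mg = 42 mg.
belipaxil: 10–19 mL/min → 50% of 1200 mg = 600 mg.
Total = 42 + 600 = 642 mg.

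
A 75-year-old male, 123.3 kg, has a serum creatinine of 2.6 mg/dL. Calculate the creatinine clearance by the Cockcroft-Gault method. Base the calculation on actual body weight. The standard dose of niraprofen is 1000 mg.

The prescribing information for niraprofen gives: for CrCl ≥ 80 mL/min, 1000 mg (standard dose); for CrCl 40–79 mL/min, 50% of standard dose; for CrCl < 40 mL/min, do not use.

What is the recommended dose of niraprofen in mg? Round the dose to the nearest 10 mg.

500 mg

CrCl = (140 − 75) × 123.3 / (72 × 2.6) = 8014.5 / 187.20 ≈ 42.8 mL/min
CrCl ≈ 43 mL/min → bracket 40–79 mL/min.
50% of 1000 mg = 500 mg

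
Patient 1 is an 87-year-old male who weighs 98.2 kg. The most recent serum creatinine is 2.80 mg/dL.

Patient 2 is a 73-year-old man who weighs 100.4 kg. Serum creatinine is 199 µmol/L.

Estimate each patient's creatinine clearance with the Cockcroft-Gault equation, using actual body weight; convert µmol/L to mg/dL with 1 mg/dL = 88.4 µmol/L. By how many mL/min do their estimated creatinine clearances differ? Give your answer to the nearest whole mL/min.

Patient 1: CrCl = (140 − 87) × 98.2 / (72 × 2.8) = 5204.6 / 201.60 ≈ 25.8 mL/min
Patient 2: SCr = 199 / 88.4 = 2.251 mg/dL
Patient 2: CrCl = (140 − 73) × 100.4 / (72 × 2.251) = 6726.8 / 162.07 ≈ 41.5 mL/min
|25.8 − 41.5| = 15.7 mL/min

16 mL/min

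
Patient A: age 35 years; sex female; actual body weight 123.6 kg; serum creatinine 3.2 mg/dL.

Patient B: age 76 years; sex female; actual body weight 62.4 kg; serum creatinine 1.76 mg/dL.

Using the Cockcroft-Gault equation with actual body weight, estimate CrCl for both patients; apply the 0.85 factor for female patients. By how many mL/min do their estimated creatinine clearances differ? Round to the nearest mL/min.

Patient A: CrCl = (140 − 35) × 123.6 / (72 × 3.2) × 0.85 = 12978.0 / 230.40 × 0.85 ≈ 47.9 mL/min
Patient B: CrCl = (140 − 76) × 62.4 / (72 × 1.76) × 0.85 = 3993.6 / 126.72 × 0.85 ≈ 26.8 mL/min
|47.9 − 26.8| = 21.1 mL/min

21 mL/min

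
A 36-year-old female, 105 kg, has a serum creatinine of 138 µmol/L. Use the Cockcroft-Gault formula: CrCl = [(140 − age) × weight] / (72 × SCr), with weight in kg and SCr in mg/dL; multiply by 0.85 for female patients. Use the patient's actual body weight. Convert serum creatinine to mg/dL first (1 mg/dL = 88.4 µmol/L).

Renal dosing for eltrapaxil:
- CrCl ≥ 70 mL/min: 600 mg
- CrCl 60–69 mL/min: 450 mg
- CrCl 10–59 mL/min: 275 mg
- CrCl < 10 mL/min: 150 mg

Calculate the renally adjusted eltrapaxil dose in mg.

600 mg

SCr = 138 / 88.4 = 1.561 mg/dL
CrCl = (140 − 36) × 105 / (72 × 1.561) × 0.85 = 10920.0 / 112.39 × 0.85 ≈ 82.6 mL/min
CrCl ≈ 83 mL/min → bracket ≥ 70 mL/min.
Dose for this bracket: 600 mg.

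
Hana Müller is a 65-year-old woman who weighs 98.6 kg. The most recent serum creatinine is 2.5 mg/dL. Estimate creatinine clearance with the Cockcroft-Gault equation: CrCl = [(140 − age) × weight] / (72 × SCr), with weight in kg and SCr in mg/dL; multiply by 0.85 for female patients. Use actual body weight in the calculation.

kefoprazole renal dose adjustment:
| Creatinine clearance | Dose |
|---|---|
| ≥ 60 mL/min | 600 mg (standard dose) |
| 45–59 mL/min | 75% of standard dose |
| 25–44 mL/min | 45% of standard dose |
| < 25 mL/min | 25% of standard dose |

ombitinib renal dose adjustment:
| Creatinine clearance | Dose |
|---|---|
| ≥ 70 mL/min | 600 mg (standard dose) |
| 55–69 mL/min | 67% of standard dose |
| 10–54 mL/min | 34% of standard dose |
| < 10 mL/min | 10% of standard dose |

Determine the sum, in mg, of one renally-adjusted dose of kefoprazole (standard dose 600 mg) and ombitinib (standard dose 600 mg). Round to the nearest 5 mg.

CrCl = (140 − 65) × 98.6 / (72 × 2.5) × 0.85 = 7395.0 / 180.00 × 0.85 ≈ 34.9 mL/min
CrCl ≈ 35 mL/min.
kefoprazole: 25–44 mL/min → 45% of 600 mg = 270 mg.
ombitinib: 10–54 mL/min → 34% of 600 mg = 204 mg.
Total = 270 + 204 = 474 mg.

475 mg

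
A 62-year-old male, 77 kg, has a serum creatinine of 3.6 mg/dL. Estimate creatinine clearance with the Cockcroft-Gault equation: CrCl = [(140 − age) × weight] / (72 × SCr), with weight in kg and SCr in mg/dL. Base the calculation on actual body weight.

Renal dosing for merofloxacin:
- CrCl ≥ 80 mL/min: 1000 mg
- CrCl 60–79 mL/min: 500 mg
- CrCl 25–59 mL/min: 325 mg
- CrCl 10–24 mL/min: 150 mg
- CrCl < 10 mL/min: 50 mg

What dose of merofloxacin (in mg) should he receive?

150 mg

CrCl = (140 − 62) × 77 / (72 × 3.6) = 6006.0 / 259.20 ≈ 23.2 mL/min
CrCl ≈ 23 mL/min → bracket 10–24 mL/min.
Dose for this bracket: 150 mg.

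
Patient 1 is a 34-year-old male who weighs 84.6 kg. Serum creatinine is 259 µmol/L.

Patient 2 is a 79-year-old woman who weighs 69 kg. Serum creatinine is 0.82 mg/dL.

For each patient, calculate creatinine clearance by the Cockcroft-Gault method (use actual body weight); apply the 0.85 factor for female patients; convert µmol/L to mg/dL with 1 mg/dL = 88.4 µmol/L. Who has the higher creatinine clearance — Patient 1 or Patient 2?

Patient 2

Patient 1: SCr = 259 / 88.4 = 2.93 mg/dL
Patient 1: CrCl = (140 − 34) × 84.6 / (72 × 2.93) = 8967.6 / 210.96 ≈ 42.5 mL/min
Patient 2: CrCl = (140 − 79) × 69 / (72 × 0.82) × 0.85 = 4209.0 / 59.04 × 0.85 ≈ 60.6 mL/min
42.5 vs 60.6 mL/min → Patient 2 is higher.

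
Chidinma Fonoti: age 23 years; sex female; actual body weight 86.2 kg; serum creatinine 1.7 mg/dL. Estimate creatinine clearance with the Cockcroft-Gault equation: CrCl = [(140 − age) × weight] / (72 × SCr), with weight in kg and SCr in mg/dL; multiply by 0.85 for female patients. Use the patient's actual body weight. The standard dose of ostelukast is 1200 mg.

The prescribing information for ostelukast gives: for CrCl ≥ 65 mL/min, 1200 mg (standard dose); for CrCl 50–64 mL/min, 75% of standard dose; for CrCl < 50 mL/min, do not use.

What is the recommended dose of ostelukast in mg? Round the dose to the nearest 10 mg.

1200 mg

CrCl = (140 − 23) × 86.2 / (72 × 1.7) × 0.85 = 10085.4 / 122.40 × 0.85 ≈ 70.0 mL/min
CrCl ≈ 70 mL/min → bracket ≥ 65 mL/min.
100% of 1200 mg = 1200 mg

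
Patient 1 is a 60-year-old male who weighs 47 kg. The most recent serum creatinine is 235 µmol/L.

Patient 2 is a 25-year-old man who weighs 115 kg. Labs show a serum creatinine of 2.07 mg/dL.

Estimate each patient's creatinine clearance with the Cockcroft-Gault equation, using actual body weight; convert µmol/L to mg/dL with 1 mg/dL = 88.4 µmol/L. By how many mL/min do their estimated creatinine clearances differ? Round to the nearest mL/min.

69 mL/min

Patient 1: SCr = 235 / 88.4 = 2.658 mg/dL
Patient 1: CrCl = (140 − 60) × 47 / (72 × 2.658) = 3760.0 / 191.38 ≈ 19.6 mL/min
Patient 2: CrCl = (140 − 25) × 115 / (72 × 2.07) = 13225.0 / 149.04 ≈ 88.7 mL/min
|19.6 − 88.7| = 69.1 mL/min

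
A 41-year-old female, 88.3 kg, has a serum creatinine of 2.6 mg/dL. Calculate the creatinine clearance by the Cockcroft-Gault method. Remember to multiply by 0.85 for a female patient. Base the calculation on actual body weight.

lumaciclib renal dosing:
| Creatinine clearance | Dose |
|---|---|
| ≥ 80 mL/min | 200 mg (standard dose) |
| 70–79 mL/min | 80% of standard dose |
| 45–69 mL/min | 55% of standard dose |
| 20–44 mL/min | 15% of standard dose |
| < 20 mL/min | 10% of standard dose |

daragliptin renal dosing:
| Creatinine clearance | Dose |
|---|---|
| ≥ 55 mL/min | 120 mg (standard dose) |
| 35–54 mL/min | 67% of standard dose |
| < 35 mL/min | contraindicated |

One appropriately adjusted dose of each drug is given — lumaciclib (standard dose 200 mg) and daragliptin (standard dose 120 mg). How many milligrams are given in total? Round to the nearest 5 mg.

CrCl = (140 − 41) × 88.3 / (72 × 2.6) × 0.85 = 8741.7 / 187.20 × 0.85 ≈ 39.7 mL/min
CrCl ≈ 40 mL/min.
lumaciclib: 20–44 mL/min → 15% of 200 mg = 30 mg.
daragliptin: 35–54 mL/min → 67% of 120 mg = 80.4 mg.
Total = 30 + 80.4 = 110.4 mg.

110 mg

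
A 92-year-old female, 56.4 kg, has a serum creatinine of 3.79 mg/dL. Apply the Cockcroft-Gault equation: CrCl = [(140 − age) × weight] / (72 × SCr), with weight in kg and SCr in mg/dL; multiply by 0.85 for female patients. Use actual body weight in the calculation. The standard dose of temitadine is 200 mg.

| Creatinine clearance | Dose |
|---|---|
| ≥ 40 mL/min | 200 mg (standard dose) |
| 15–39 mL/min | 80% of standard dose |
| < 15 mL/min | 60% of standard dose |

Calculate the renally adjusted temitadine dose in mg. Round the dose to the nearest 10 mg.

CrCl = (140 − 92) × 56.4 / (72 × 3.79) × 0.85 = 2707.2 / 272.88 × 0.85 ≈ 8.4 mL/min
CrCl ≈ 8 mL/min → bracket < 15 mL/min.
60% of 200 mg = 120 mg

120 mg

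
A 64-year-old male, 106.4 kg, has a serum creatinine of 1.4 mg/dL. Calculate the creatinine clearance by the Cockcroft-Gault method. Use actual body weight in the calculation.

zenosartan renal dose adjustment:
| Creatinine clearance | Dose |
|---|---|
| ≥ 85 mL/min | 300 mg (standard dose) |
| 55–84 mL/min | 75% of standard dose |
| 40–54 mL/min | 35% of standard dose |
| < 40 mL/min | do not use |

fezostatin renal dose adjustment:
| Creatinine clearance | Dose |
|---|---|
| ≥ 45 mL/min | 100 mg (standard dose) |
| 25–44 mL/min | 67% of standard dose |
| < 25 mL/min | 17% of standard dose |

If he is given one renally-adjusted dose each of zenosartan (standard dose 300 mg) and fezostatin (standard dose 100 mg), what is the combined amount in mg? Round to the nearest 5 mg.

325 mg

CrCl = (140 − 64) × 106.4 / (72 × 1.4) = 8086.4 / 100.80 ≈ 80.2 mL/min
CrCl ≈ 80 mL/min.
zenosartan: 55–84 mL/min → 75% of 300 mg = 225 mg.
fezostatin: ≥ 45 mL/min → 100% of 100 mg = 100 mg.
Total = 225 + 100 = 325 mg.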